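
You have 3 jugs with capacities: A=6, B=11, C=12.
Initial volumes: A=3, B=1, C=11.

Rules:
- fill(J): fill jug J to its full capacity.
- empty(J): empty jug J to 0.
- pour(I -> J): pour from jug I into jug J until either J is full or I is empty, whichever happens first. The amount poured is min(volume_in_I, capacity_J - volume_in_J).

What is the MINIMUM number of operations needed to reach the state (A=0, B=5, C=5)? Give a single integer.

BFS from (A=3, B=1, C=11). One shortest path:
  1. fill(C) -> (A=3 B=1 C=12)
  2. pour(A -> B) -> (A=0 B=4 C=12)
  3. pour(C -> B) -> (A=0 B=11 C=5)
  4. pour(B -> A) -> (A=6 B=5 C=5)
  5. empty(A) -> (A=0 B=5 C=5)
Reached target in 5 moves.

Answer: 5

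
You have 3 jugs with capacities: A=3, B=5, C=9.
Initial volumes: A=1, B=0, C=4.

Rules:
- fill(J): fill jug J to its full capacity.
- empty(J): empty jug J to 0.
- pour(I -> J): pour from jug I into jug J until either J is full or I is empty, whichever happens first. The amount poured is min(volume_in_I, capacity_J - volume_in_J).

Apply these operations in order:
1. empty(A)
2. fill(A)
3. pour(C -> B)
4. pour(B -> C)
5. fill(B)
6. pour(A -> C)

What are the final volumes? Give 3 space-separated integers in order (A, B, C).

Answer: 0 5 7

Derivation:
Step 1: empty(A) -> (A=0 B=0 C=4)
Step 2: fill(A) -> (A=3 B=0 C=4)
Step 3: pour(C -> B) -> (A=3 B=4 C=0)
Step 4: pour(B -> C) -> (A=3 B=0 C=4)
Step 5: fill(B) -> (A=3 B=5 C=4)
Step 6: pour(A -> C) -> (A=0 B=5 C=7)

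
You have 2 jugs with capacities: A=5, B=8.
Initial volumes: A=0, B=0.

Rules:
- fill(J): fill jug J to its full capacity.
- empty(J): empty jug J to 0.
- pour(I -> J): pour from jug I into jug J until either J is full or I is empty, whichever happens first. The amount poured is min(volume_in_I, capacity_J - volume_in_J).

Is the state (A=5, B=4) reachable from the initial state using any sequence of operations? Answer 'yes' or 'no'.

Answer: yes

Derivation:
BFS from (A=0, B=0):
  1. fill(B) -> (A=0 B=8)
  2. pour(B -> A) -> (A=5 B=3)
  3. empty(A) -> (A=0 B=3)
  4. pour(B -> A) -> (A=3 B=0)
  5. fill(B) -> (A=3 B=8)
  6. pour(B -> A) -> (A=5 B=6)
  7. empty(A) -> (A=0 B=6)
  8. pour(B -> A) -> (A=5 B=1)
  9. empty(A) -> (A=0 B=1)
  10. pour(B -> A) -> (A=1 B=0)
  11. fill(B) -> (A=1 B=8)
  12. pour(B -> A) -> (A=5 B=4)
Target reached → yes.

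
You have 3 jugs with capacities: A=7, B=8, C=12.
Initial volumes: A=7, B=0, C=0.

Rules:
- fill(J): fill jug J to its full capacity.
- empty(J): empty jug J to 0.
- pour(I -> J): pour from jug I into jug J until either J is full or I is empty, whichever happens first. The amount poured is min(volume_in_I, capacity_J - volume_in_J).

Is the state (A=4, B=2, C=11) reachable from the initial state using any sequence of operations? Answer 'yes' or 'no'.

BFS explored all 474 reachable states.
Reachable set includes: (0,0,0), (0,0,1), (0,0,2), (0,0,3), (0,0,4), (0,0,5), (0,0,6), (0,0,7), (0,0,8), (0,0,9), (0,0,10), (0,0,11) ...
Target (A=4, B=2, C=11) not in reachable set → no.

Answer: no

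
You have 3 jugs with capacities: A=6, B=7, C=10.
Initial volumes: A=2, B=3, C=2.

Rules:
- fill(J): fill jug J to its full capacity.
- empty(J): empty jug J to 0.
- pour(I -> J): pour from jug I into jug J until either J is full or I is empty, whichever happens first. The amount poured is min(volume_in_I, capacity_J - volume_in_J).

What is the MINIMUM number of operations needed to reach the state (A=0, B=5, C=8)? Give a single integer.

BFS from (A=2, B=3, C=2). One shortest path:
  1. pour(A -> B) -> (A=0 B=5 C=2)
  2. fill(A) -> (A=6 B=5 C=2)
  3. pour(A -> C) -> (A=0 B=5 C=8)
Reached target in 3 moves.

Answer: 3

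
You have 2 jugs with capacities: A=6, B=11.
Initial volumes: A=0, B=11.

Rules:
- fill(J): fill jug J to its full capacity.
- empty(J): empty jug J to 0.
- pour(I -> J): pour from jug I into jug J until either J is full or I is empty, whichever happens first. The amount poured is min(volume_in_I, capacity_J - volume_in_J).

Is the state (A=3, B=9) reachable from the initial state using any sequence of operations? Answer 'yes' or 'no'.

Answer: no

Derivation:
BFS explored all 34 reachable states.
Reachable set includes: (0,0), (0,1), (0,2), (0,3), (0,4), (0,5), (0,6), (0,7), (0,8), (0,9), (0,10), (0,11) ...
Target (A=3, B=9) not in reachable set → no.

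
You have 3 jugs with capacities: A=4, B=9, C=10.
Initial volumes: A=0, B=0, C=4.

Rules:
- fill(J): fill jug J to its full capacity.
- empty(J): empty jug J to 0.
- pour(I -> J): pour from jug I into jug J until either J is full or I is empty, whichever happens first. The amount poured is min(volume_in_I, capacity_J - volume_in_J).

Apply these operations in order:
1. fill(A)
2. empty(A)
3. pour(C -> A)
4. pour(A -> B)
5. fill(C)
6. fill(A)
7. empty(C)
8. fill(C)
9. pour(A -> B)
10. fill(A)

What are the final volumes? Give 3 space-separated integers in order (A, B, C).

Answer: 4 8 10

Derivation:
Step 1: fill(A) -> (A=4 B=0 C=4)
Step 2: empty(A) -> (A=0 B=0 C=4)
Step 3: pour(C -> A) -> (A=4 B=0 C=0)
Step 4: pour(A -> B) -> (A=0 B=4 C=0)
Step 5: fill(C) -> (A=0 B=4 C=10)
Step 6: fill(A) -> (A=4 B=4 C=10)
Step 7: empty(C) -> (A=4 B=4 C=0)
Step 8: fill(C) -> (A=4 B=4 C=10)
Step 9: pour(A -> B) -> (A=0 B=8 C=10)
Step 10: fill(A) -> (A=4 B=8 C=10)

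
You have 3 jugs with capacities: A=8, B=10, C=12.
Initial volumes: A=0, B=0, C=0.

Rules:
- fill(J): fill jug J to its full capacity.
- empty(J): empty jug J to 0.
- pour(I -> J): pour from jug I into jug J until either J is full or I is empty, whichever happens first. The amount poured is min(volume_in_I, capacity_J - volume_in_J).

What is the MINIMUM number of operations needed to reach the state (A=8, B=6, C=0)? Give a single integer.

Answer: 6

Derivation:
BFS from (A=0, B=0, C=0). One shortest path:
  1. fill(A) -> (A=8 B=0 C=0)
  2. fill(B) -> (A=8 B=10 C=0)
  3. pour(A -> C) -> (A=0 B=10 C=8)
  4. fill(A) -> (A=8 B=10 C=8)
  5. pour(B -> C) -> (A=8 B=6 C=12)
  6. empty(C) -> (A=8 B=6 C=0)
Reached target in 6 moves.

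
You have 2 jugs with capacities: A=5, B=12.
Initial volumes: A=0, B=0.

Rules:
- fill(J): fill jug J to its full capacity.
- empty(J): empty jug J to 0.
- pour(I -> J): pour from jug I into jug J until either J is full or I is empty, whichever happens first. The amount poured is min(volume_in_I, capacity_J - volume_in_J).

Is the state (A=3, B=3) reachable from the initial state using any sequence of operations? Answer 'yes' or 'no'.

Answer: no

Derivation:
BFS explored all 34 reachable states.
Reachable set includes: (0,0), (0,1), (0,2), (0,3), (0,4), (0,5), (0,6), (0,7), (0,8), (0,9), (0,10), (0,11) ...
Target (A=3, B=3) not in reachable set → no.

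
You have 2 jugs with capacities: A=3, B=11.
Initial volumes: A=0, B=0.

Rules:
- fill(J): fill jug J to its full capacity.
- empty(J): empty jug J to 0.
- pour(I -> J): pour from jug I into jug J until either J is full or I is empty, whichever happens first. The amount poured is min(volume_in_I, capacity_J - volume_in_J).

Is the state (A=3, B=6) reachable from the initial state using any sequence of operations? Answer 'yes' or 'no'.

Answer: yes

Derivation:
BFS from (A=0, B=0):
  1. fill(A) -> (A=3 B=0)
  2. pour(A -> B) -> (A=0 B=3)
  3. fill(A) -> (A=3 B=3)
  4. pour(A -> B) -> (A=0 B=6)
  5. fill(A) -> (A=3 B=6)
Target reached → yes.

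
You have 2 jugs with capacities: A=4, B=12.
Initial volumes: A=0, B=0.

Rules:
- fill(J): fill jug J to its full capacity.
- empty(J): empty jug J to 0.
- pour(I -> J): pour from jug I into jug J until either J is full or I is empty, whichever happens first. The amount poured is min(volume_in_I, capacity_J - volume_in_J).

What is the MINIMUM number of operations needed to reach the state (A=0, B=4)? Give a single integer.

Answer: 2

Derivation:
BFS from (A=0, B=0). One shortest path:
  1. fill(A) -> (A=4 B=0)
  2. pour(A -> B) -> (A=0 B=4)
Reached target in 2 moves.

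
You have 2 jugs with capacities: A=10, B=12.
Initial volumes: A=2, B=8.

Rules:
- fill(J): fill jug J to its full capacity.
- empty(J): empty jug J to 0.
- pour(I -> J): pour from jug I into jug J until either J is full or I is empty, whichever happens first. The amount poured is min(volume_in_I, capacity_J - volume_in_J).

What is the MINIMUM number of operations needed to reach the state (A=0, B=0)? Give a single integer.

Answer: 2

Derivation:
BFS from (A=2, B=8). One shortest path:
  1. empty(A) -> (A=0 B=8)
  2. empty(B) -> (A=0 B=0)
Reached target in 2 moves.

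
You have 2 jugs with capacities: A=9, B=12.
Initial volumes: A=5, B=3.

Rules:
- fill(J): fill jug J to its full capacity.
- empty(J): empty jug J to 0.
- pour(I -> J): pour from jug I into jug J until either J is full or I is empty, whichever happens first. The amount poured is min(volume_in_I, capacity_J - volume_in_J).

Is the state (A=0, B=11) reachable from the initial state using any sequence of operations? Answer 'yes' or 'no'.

Answer: yes

Derivation:
BFS from (A=5, B=3):
  1. pour(B -> A) -> (A=8 B=0)
  2. fill(B) -> (A=8 B=12)
  3. pour(B -> A) -> (A=9 B=11)
  4. empty(A) -> (A=0 B=11)
Target reached → yes.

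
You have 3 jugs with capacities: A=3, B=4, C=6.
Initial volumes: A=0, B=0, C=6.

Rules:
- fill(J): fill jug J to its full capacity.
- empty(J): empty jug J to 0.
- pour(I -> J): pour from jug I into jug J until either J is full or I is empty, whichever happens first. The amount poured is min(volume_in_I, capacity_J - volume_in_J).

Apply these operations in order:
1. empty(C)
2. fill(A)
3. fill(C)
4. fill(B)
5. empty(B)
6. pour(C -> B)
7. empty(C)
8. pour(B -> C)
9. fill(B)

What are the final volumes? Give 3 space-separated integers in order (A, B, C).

Step 1: empty(C) -> (A=0 B=0 C=0)
Step 2: fill(A) -> (A=3 B=0 C=0)
Step 3: fill(C) -> (A=3 B=0 C=6)
Step 4: fill(B) -> (A=3 B=4 C=6)
Step 5: empty(B) -> (A=3 B=0 C=6)
Step 6: pour(C -> B) -> (A=3 B=4 C=2)
Step 7: empty(C) -> (A=3 B=4 C=0)
Step 8: pour(B -> C) -> (A=3 B=0 C=4)
Step 9: fill(B) -> (A=3 B=4 C=4)

Answer: 3 4 4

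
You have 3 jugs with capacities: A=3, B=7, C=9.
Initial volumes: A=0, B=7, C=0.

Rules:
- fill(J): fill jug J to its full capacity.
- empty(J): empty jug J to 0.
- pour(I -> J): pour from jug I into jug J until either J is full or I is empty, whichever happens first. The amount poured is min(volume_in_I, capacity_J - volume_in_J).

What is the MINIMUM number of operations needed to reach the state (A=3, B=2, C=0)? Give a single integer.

Answer: 5

Derivation:
BFS from (A=0, B=7, C=0). One shortest path:
  1. pour(B -> A) -> (A=3 B=4 C=0)
  2. pour(B -> C) -> (A=3 B=0 C=4)
  3. fill(B) -> (A=3 B=7 C=4)
  4. pour(B -> C) -> (A=3 B=2 C=9)
  5. empty(C) -> (A=3 B=2 C=0)
Reached target in 5 moves.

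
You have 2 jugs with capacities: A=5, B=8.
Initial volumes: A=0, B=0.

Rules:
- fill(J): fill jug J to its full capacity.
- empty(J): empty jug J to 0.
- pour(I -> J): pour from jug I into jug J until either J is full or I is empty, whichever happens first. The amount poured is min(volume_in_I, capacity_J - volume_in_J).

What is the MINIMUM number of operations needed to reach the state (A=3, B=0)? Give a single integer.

Answer: 4

Derivation:
BFS from (A=0, B=0). One shortest path:
  1. fill(B) -> (A=0 B=8)
  2. pour(B -> A) -> (A=5 B=3)
  3. empty(A) -> (A=0 B=3)
  4. pour(B -> A) -> (A=3 B=0)
Reached target in 4 moves.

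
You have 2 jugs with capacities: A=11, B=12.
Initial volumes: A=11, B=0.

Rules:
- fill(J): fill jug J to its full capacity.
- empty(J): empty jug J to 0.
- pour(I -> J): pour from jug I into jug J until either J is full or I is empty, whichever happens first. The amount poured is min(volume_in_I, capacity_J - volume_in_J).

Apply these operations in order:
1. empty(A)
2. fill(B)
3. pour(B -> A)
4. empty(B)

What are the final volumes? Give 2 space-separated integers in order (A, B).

Step 1: empty(A) -> (A=0 B=0)
Step 2: fill(B) -> (A=0 B=12)
Step 3: pour(B -> A) -> (A=11 B=1)
Step 4: empty(B) -> (A=11 B=0)

Answer: 11 0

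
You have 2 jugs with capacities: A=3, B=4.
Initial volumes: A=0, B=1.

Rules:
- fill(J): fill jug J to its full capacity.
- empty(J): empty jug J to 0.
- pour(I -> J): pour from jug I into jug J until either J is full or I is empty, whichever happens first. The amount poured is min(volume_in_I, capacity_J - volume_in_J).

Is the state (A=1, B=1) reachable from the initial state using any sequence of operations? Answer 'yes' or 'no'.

BFS explored all 14 reachable states.
Reachable set includes: (0,0), (0,1), (0,2), (0,3), (0,4), (1,0), (1,4), (2,0), (2,4), (3,0), (3,1), (3,2) ...
Target (A=1, B=1) not in reachable set → no.

Answer: no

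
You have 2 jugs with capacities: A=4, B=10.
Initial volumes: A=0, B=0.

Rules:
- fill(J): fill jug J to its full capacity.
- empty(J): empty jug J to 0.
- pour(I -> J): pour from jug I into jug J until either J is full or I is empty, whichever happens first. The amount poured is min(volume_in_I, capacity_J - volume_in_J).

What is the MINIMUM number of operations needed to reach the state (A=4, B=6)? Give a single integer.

BFS from (A=0, B=0). One shortest path:
  1. fill(B) -> (A=0 B=10)
  2. pour(B -> A) -> (A=4 B=6)
Reached target in 2 moves.

Answer: 2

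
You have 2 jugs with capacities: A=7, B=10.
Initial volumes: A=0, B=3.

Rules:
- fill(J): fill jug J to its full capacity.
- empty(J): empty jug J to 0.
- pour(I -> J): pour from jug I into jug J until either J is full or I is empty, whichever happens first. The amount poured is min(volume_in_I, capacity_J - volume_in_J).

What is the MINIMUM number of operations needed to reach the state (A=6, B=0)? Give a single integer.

Answer: 5

Derivation:
BFS from (A=0, B=3). One shortest path:
  1. pour(B -> A) -> (A=3 B=0)
  2. fill(B) -> (A=3 B=10)
  3. pour(B -> A) -> (A=7 B=6)
  4. empty(A) -> (A=0 B=6)
  5. pour(B -> A) -> (A=6 B=0)
Reached target in 5 moves.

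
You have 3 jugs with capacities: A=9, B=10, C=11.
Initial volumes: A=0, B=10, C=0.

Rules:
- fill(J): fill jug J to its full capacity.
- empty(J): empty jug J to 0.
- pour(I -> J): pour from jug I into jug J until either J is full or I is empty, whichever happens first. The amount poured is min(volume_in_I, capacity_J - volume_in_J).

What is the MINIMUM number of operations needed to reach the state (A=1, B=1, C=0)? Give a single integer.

Answer: 6

Derivation:
BFS from (A=0, B=10, C=0). One shortest path:
  1. empty(B) -> (A=0 B=0 C=0)
  2. fill(C) -> (A=0 B=0 C=11)
  3. pour(C -> B) -> (A=0 B=10 C=1)
  4. pour(B -> A) -> (A=9 B=1 C=1)
  5. empty(A) -> (A=0 B=1 C=1)
  6. pour(C -> A) -> (A=1 B=1 C=0)
Reached target in 6 moves.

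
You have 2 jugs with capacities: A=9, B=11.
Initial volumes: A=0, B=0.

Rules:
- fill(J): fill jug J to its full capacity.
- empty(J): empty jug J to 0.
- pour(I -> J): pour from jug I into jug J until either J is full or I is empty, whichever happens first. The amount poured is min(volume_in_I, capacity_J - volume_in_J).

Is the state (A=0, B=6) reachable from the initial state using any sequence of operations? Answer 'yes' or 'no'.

BFS from (A=0, B=0):
  1. fill(B) -> (A=0 B=11)
  2. pour(B -> A) -> (A=9 B=2)
  3. empty(A) -> (A=0 B=2)
  4. pour(B -> A) -> (A=2 B=0)
  5. fill(B) -> (A=2 B=11)
  6. pour(B -> A) -> (A=9 B=4)
  7. empty(A) -> (A=0 B=4)
  8. pour(B -> A) -> (A=4 B=0)
  9. fill(B) -> (A=4 B=11)
  10. pour(B -> A) -> (A=9 B=6)
  11. empty(A) -> (A=0 B=6)
Target reached → yes.

Answer: yes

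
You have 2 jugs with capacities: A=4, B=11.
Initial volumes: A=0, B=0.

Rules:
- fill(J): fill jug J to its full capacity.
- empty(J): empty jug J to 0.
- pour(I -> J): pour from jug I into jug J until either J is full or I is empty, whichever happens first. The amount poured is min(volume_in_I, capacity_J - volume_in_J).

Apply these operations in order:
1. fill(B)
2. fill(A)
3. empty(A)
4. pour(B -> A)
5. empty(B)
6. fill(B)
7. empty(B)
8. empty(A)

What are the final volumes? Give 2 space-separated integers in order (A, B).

Answer: 0 0

Derivation:
Step 1: fill(B) -> (A=0 B=11)
Step 2: fill(A) -> (A=4 B=11)
Step 3: empty(A) -> (A=0 B=11)
Step 4: pour(B -> A) -> (A=4 B=7)
Step 5: empty(B) -> (A=4 B=0)
Step 6: fill(B) -> (A=4 B=11)
Step 7: empty(B) -> (A=4 B=0)
Step 8: empty(A) -> (A=0 B=0)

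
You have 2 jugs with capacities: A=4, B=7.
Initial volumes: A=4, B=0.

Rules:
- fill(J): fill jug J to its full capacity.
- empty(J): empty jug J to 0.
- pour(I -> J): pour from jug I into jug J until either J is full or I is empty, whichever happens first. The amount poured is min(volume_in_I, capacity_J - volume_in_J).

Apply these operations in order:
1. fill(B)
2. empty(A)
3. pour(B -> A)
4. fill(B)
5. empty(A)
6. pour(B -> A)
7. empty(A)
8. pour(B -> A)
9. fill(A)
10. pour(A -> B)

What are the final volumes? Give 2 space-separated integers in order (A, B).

Answer: 0 4

Derivation:
Step 1: fill(B) -> (A=4 B=7)
Step 2: empty(A) -> (A=0 B=7)
Step 3: pour(B -> A) -> (A=4 B=3)
Step 4: fill(B) -> (A=4 B=7)
Step 5: empty(A) -> (A=0 B=7)
Step 6: pour(B -> A) -> (A=4 B=3)
Step 7: empty(A) -> (A=0 B=3)
Step 8: pour(B -> A) -> (A=3 B=0)
Step 9: fill(A) -> (A=4 B=0)
Step 10: pour(A -> B) -> (A=0 B=4)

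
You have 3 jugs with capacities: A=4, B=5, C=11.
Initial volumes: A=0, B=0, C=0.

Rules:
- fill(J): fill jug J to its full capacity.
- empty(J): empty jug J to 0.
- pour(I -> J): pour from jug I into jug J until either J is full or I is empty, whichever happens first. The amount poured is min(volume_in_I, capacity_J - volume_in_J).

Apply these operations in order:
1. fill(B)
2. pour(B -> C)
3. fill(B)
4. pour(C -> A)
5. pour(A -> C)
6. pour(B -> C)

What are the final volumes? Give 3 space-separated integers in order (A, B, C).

Answer: 0 0 10

Derivation:
Step 1: fill(B) -> (A=0 B=5 C=0)
Step 2: pour(B -> C) -> (A=0 B=0 C=5)
Step 3: fill(B) -> (A=0 B=5 C=5)
Step 4: pour(C -> A) -> (A=4 B=5 C=1)
Step 5: pour(A -> C) -> (A=0 B=5 C=5)
Step 6: pour(B -> C) -> (A=0 B=0 C=10)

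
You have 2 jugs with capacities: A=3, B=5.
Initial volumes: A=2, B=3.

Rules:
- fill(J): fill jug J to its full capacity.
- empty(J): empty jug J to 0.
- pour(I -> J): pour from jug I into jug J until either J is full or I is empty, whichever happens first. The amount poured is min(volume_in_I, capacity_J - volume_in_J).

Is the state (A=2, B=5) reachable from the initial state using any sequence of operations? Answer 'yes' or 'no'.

Answer: yes

Derivation:
BFS from (A=2, B=3):
  1. fill(B) -> (A=2 B=5)
Target reached → yes.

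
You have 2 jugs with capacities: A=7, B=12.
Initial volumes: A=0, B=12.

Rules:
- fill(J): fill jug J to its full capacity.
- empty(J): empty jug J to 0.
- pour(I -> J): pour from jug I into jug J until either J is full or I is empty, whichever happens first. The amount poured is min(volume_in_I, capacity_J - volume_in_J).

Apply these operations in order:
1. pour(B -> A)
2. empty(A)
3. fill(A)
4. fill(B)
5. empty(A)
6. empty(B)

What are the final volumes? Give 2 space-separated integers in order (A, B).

Step 1: pour(B -> A) -> (A=7 B=5)
Step 2: empty(A) -> (A=0 B=5)
Step 3: fill(A) -> (A=7 B=5)
Step 4: fill(B) -> (A=7 B=12)
Step 5: empty(A) -> (A=0 B=12)
Step 6: empty(B) -> (A=0 B=0)

Answer: 0 0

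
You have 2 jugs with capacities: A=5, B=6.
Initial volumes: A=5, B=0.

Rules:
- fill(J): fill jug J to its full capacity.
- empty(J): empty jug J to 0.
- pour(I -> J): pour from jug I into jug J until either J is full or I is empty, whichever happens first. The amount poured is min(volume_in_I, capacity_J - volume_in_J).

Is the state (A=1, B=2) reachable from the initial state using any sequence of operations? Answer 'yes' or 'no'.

BFS explored all 22 reachable states.
Reachable set includes: (0,0), (0,1), (0,2), (0,3), (0,4), (0,5), (0,6), (1,0), (1,6), (2,0), (2,6), (3,0) ...
Target (A=1, B=2) not in reachable set → no.

Answer: no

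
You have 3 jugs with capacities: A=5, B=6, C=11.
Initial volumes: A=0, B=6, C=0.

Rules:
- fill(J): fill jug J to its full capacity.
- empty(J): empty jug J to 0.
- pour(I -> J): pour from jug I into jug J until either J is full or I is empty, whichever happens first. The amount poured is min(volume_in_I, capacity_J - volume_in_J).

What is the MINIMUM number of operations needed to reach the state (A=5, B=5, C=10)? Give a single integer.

Answer: 8

Derivation:
BFS from (A=0, B=6, C=0). One shortest path:
  1. fill(A) -> (A=5 B=6 C=0)
  2. empty(B) -> (A=5 B=0 C=0)
  3. pour(A -> B) -> (A=0 B=5 C=0)
  4. fill(A) -> (A=5 B=5 C=0)
  5. pour(A -> C) -> (A=0 B=5 C=5)
  6. fill(A) -> (A=5 B=5 C=5)
  7. pour(A -> C) -> (A=0 B=5 C=10)
  8. fill(A) -> (A=5 B=5 C=10)
Reached target in 8 moves.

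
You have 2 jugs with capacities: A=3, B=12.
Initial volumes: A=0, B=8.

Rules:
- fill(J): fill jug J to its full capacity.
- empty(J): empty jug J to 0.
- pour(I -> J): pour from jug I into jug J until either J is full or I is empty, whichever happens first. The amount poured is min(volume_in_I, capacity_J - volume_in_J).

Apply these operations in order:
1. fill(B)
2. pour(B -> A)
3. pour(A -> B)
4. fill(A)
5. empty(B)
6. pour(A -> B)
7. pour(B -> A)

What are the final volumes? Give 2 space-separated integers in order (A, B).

Answer: 3 0

Derivation:
Step 1: fill(B) -> (A=0 B=12)
Step 2: pour(B -> A) -> (A=3 B=9)
Step 3: pour(A -> B) -> (A=0 B=12)
Step 4: fill(A) -> (A=3 B=12)
Step 5: empty(B) -> (A=3 B=0)
Step 6: pour(A -> B) -> (A=0 B=3)
Step 7: pour(B -> A) -> (A=3 B=0)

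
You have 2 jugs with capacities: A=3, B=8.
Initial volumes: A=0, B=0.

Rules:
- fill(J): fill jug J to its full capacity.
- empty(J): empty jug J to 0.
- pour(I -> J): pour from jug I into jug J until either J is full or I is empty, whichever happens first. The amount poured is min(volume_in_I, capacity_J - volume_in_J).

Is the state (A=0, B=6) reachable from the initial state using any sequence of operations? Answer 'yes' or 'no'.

Answer: yes

Derivation:
BFS from (A=0, B=0):
  1. fill(A) -> (A=3 B=0)
  2. pour(A -> B) -> (A=0 B=3)
  3. fill(A) -> (A=3 B=3)
  4. pour(A -> B) -> (A=0 B=6)
Target reached → yes.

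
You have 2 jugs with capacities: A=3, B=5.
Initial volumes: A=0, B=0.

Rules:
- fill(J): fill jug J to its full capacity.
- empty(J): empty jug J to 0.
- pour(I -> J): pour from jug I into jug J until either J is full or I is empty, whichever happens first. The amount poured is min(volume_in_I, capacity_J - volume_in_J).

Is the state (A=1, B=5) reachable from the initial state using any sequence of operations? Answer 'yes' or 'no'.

BFS from (A=0, B=0):
  1. fill(A) -> (A=3 B=0)
  2. pour(A -> B) -> (A=0 B=3)
  3. fill(A) -> (A=3 B=3)
  4. pour(A -> B) -> (A=1 B=5)
Target reached → yes.

Answer: yes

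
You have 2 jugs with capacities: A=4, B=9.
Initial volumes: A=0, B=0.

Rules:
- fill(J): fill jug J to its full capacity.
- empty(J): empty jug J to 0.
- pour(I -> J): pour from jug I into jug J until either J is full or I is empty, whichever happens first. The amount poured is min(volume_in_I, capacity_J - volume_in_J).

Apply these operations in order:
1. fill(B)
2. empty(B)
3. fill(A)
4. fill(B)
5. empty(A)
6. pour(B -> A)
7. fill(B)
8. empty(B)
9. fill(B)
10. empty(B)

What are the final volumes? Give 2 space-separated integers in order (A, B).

Answer: 4 0

Derivation:
Step 1: fill(B) -> (A=0 B=9)
Step 2: empty(B) -> (A=0 B=0)
Step 3: fill(A) -> (A=4 B=0)
Step 4: fill(B) -> (A=4 B=9)
Step 5: empty(A) -> (A=0 B=9)
Step 6: pour(B -> A) -> (A=4 B=5)
Step 7: fill(B) -> (A=4 B=9)
Step 8: empty(B) -> (A=4 B=0)
Step 9: fill(B) -> (A=4 B=9)
Step 10: empty(B) -> (A=4 B=0)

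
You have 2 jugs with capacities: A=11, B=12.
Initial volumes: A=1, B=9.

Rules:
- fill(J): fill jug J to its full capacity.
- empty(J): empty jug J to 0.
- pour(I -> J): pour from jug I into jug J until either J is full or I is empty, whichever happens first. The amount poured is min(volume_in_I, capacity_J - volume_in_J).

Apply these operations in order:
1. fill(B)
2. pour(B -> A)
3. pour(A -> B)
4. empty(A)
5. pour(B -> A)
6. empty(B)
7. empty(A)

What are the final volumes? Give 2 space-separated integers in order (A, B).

Step 1: fill(B) -> (A=1 B=12)
Step 2: pour(B -> A) -> (A=11 B=2)
Step 3: pour(A -> B) -> (A=1 B=12)
Step 4: empty(A) -> (A=0 B=12)
Step 5: pour(B -> A) -> (A=11 B=1)
Step 6: empty(B) -> (A=11 B=0)
Step 7: empty(A) -> (A=0 B=0)

Answer: 0 0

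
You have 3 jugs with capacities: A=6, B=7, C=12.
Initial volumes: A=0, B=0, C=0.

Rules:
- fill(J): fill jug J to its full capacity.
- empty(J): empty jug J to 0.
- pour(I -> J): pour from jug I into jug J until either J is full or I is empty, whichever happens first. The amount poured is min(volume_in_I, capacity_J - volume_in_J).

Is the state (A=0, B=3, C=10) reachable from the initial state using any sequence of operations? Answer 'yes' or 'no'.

Answer: yes

Derivation:
BFS from (A=0, B=0, C=0):
  1. fill(A) -> (A=6 B=0 C=0)
  2. fill(B) -> (A=6 B=7 C=0)
  3. pour(B -> C) -> (A=6 B=0 C=7)
  4. pour(A -> C) -> (A=1 B=0 C=12)
  5. pour(C -> B) -> (A=1 B=7 C=5)
  6. pour(B -> A) -> (A=6 B=2 C=5)
  7. pour(A -> C) -> (A=0 B=2 C=11)
  8. pour(B -> A) -> (A=2 B=0 C=11)
  9. pour(C -> B) -> (A=2 B=7 C=4)
  10. pour(B -> A) -> (A=6 B=3 C=4)
  11. pour(A -> C) -> (A=0 B=3 C=10)
Target reached → yes.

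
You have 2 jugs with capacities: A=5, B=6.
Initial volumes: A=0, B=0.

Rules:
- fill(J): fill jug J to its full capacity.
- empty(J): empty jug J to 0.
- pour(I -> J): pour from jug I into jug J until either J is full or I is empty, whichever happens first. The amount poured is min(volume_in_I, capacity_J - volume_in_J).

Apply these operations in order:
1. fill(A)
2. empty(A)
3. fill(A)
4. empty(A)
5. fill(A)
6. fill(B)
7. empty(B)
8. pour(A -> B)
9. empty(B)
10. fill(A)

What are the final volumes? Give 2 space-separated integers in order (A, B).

Step 1: fill(A) -> (A=5 B=0)
Step 2: empty(A) -> (A=0 B=0)
Step 3: fill(A) -> (A=5 B=0)
Step 4: empty(A) -> (A=0 B=0)
Step 5: fill(A) -> (A=5 B=0)
Step 6: fill(B) -> (A=5 B=6)
Step 7: empty(B) -> (A=5 B=0)
Step 8: pour(A -> B) -> (A=0 B=5)
Step 9: empty(B) -> (A=0 B=0)
Step 10: fill(A) -> (A=5 B=0)

Answer: 5 0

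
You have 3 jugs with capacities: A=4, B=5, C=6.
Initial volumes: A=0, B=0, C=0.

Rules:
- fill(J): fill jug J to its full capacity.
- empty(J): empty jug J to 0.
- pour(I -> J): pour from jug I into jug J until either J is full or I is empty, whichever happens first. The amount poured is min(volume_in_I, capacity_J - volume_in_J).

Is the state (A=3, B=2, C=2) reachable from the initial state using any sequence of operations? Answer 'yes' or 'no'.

Answer: no

Derivation:
BFS explored all 150 reachable states.
Reachable set includes: (0,0,0), (0,0,1), (0,0,2), (0,0,3), (0,0,4), (0,0,5), (0,0,6), (0,1,0), (0,1,1), (0,1,2), (0,1,3), (0,1,4) ...
Target (A=3, B=2, C=2) not in reachable set → no.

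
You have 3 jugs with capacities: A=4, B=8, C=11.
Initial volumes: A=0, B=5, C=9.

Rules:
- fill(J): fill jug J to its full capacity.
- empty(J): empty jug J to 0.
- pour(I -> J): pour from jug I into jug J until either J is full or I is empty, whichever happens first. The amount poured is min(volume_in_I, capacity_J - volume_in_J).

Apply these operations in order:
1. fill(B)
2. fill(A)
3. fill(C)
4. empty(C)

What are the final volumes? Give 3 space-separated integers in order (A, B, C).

Step 1: fill(B) -> (A=0 B=8 C=9)
Step 2: fill(A) -> (A=4 B=8 C=9)
Step 3: fill(C) -> (A=4 B=8 C=11)
Step 4: empty(C) -> (A=4 B=8 C=0)

Answer: 4 8 0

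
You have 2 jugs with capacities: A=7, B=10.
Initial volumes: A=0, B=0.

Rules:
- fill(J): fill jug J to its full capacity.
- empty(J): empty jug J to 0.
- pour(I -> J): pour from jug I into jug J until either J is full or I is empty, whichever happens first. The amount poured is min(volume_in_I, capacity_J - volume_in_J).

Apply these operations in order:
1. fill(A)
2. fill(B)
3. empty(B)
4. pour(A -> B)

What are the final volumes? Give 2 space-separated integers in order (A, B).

Step 1: fill(A) -> (A=7 B=0)
Step 2: fill(B) -> (A=7 B=10)
Step 3: empty(B) -> (A=7 B=0)
Step 4: pour(A -> B) -> (A=0 B=7)

Answer: 0 7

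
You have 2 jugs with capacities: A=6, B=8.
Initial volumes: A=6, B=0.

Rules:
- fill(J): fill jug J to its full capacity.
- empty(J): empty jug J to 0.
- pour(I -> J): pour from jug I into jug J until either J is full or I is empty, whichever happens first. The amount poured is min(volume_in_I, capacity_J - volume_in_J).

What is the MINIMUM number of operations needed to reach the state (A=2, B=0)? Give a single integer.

BFS from (A=6, B=0). One shortest path:
  1. empty(A) -> (A=0 B=0)
  2. fill(B) -> (A=0 B=8)
  3. pour(B -> A) -> (A=6 B=2)
  4. empty(A) -> (A=0 B=2)
  5. pour(B -> A) -> (A=2 B=0)
Reached target in 5 moves.

Answer: 5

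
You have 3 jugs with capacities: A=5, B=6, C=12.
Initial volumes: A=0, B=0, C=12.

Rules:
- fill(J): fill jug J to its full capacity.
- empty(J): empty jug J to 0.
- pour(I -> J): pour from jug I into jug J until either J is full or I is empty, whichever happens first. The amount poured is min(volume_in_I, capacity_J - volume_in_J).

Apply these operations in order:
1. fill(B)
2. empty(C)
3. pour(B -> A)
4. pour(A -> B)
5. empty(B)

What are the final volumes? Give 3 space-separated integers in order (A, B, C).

Step 1: fill(B) -> (A=0 B=6 C=12)
Step 2: empty(C) -> (A=0 B=6 C=0)
Step 3: pour(B -> A) -> (A=5 B=1 C=0)
Step 4: pour(A -> B) -> (A=0 B=6 C=0)
Step 5: empty(B) -> (A=0 B=0 C=0)

Answer: 0 0 0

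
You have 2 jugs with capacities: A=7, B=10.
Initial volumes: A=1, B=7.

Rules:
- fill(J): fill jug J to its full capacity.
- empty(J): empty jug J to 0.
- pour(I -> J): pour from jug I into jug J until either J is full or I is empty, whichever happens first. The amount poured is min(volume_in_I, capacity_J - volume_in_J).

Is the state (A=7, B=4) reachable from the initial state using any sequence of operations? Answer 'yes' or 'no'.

BFS from (A=1, B=7):
  1. fill(B) -> (A=1 B=10)
  2. pour(B -> A) -> (A=7 B=4)
Target reached → yes.

Answer: yes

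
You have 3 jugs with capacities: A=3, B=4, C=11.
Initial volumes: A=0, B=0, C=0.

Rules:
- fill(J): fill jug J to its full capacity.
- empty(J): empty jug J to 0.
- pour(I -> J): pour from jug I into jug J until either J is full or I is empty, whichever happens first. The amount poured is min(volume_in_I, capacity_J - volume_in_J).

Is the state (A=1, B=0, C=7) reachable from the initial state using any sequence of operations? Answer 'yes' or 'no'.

Answer: yes

Derivation:
BFS from (A=0, B=0, C=0):
  1. fill(C) -> (A=0 B=0 C=11)
  2. pour(C -> B) -> (A=0 B=4 C=7)
  3. pour(B -> A) -> (A=3 B=1 C=7)
  4. empty(A) -> (A=0 B=1 C=7)
  5. pour(B -> A) -> (A=1 B=0 C=7)
Target reached → yes.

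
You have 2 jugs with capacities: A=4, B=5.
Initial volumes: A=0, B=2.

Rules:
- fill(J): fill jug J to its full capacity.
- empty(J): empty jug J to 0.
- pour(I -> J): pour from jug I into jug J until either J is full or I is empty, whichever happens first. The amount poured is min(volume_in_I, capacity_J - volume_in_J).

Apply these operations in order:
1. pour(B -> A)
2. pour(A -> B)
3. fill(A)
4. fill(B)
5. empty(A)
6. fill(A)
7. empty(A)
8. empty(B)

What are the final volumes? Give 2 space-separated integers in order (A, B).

Answer: 0 0

Derivation:
Step 1: pour(B -> A) -> (A=2 B=0)
Step 2: pour(A -> B) -> (A=0 B=2)
Step 3: fill(A) -> (A=4 B=2)
Step 4: fill(B) -> (A=4 B=5)
Step 5: empty(A) -> (A=0 B=5)
Step 6: fill(A) -> (A=4 B=5)
Step 7: empty(A) -> (A=0 B=5)
Step 8: empty(B) -> (A=0 B=0)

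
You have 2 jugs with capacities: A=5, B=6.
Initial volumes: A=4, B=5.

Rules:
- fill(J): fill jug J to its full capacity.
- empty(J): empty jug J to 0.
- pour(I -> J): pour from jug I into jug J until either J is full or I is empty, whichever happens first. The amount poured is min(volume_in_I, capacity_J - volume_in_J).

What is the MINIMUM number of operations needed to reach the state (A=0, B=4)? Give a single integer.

BFS from (A=4, B=5). One shortest path:
  1. empty(B) -> (A=4 B=0)
  2. pour(A -> B) -> (A=0 B=4)
Reached target in 2 moves.

Answer: 2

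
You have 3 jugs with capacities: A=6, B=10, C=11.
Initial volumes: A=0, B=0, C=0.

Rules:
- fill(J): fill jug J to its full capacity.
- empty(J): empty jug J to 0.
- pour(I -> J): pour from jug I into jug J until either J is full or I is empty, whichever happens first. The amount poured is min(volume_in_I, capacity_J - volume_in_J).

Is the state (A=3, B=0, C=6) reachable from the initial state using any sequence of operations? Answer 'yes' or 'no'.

BFS from (A=0, B=0, C=0):
  1. fill(B) -> (A=0 B=10 C=0)
  2. pour(B -> A) -> (A=6 B=4 C=0)
  3. pour(B -> C) -> (A=6 B=0 C=4)
  4. fill(B) -> (A=6 B=10 C=4)
  5. pour(B -> C) -> (A=6 B=3 C=11)
  6. empty(C) -> (A=6 B=3 C=0)
  7. pour(A -> C) -> (A=0 B=3 C=6)
  8. pour(B -> A) -> (A=3 B=0 C=6)
Target reached → yes.

Answer: yes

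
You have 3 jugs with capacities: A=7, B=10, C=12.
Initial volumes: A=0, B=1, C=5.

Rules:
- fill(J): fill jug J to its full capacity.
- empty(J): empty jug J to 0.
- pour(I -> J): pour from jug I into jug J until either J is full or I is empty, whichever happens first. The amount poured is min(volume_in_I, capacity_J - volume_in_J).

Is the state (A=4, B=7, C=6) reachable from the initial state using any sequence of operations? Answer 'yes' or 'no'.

BFS explored all 550 reachable states.
Reachable set includes: (0,0,0), (0,0,1), (0,0,2), (0,0,3), (0,0,4), (0,0,5), (0,0,6), (0,0,7), (0,0,8), (0,0,9), (0,0,10), (0,0,11) ...
Target (A=4, B=7, C=6) not in reachable set → no.

Answer: no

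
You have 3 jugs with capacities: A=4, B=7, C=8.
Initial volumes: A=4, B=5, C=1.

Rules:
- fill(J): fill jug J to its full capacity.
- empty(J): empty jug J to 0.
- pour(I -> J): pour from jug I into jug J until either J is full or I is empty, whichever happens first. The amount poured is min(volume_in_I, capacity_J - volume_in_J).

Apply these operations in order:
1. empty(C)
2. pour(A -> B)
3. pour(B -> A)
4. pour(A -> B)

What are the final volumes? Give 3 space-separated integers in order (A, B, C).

Answer: 2 7 0

Derivation:
Step 1: empty(C) -> (A=4 B=5 C=0)
Step 2: pour(A -> B) -> (A=2 B=7 C=0)
Step 3: pour(B -> A) -> (A=4 B=5 C=0)
Step 4: pour(A -> B) -> (A=2 B=7 C=0)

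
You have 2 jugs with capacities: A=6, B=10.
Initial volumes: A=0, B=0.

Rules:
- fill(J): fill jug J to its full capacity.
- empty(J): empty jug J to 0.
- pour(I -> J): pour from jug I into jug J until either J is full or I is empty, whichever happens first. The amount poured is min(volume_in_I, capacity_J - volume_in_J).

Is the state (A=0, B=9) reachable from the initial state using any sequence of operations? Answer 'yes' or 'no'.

Answer: no

Derivation:
BFS explored all 16 reachable states.
Reachable set includes: (0,0), (0,2), (0,4), (0,6), (0,8), (0,10), (2,0), (2,10), (4,0), (4,10), (6,0), (6,2) ...
Target (A=0, B=9) not in reachable set → no.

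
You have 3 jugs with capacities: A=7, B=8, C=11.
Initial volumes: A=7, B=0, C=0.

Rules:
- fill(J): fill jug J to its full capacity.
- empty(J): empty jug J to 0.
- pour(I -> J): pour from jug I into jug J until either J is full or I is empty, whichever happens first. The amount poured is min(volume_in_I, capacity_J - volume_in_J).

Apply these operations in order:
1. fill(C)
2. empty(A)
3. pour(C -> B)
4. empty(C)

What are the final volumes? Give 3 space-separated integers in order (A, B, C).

Step 1: fill(C) -> (A=7 B=0 C=11)
Step 2: empty(A) -> (A=0 B=0 C=11)
Step 3: pour(C -> B) -> (A=0 B=8 C=3)
Step 4: empty(C) -> (A=0 B=8 C=0)

Answer: 0 8 0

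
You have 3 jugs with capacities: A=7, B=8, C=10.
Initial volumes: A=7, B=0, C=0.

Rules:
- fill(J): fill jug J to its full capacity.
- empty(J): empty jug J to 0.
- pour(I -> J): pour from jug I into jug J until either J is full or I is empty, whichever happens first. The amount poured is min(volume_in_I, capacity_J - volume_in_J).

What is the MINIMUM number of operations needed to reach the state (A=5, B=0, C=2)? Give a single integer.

BFS from (A=7, B=0, C=0). One shortest path:
  1. fill(B) -> (A=7 B=8 C=0)
  2. pour(B -> C) -> (A=7 B=0 C=8)
  3. pour(A -> C) -> (A=5 B=0 C=10)
  4. pour(C -> B) -> (A=5 B=8 C=2)
  5. empty(B) -> (A=5 B=0 C=2)
Reached target in 5 moves.

Answer: 5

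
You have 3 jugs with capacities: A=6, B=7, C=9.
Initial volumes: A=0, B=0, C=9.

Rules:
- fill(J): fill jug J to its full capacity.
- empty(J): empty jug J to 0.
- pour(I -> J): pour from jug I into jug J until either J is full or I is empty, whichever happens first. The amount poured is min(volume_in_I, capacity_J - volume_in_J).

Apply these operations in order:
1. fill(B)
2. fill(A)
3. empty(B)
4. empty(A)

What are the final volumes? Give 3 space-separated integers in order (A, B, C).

Answer: 0 0 9

Derivation:
Step 1: fill(B) -> (A=0 B=7 C=9)
Step 2: fill(A) -> (A=6 B=7 C=9)
Step 3: empty(B) -> (A=6 B=0 C=9)
Step 4: empty(A) -> (A=0 B=0 C=9)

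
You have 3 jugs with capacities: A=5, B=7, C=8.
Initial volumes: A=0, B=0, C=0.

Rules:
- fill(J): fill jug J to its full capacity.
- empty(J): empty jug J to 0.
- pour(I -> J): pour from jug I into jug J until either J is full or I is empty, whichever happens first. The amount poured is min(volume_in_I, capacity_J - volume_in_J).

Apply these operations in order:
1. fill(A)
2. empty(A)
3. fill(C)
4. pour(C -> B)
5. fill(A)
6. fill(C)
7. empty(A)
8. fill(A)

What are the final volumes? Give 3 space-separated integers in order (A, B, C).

Step 1: fill(A) -> (A=5 B=0 C=0)
Step 2: empty(A) -> (A=0 B=0 C=0)
Step 3: fill(C) -> (A=0 B=0 C=8)
Step 4: pour(C -> B) -> (A=0 B=7 C=1)
Step 5: fill(A) -> (A=5 B=7 C=1)
Step 6: fill(C) -> (A=5 B=7 C=8)
Step 7: empty(A) -> (A=0 B=7 C=8)
Step 8: fill(A) -> (A=5 B=7 C=8)

Answer: 5 7 8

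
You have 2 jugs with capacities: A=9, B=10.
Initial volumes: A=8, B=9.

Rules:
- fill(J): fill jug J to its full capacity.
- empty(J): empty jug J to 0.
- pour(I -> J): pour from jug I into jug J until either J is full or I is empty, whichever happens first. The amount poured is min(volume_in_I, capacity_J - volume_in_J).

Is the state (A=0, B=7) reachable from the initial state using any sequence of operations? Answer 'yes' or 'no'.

Answer: yes

Derivation:
BFS from (A=8, B=9):
  1. pour(A -> B) -> (A=7 B=10)
  2. empty(B) -> (A=7 B=0)
  3. pour(A -> B) -> (A=0 B=7)
Target reached → yes.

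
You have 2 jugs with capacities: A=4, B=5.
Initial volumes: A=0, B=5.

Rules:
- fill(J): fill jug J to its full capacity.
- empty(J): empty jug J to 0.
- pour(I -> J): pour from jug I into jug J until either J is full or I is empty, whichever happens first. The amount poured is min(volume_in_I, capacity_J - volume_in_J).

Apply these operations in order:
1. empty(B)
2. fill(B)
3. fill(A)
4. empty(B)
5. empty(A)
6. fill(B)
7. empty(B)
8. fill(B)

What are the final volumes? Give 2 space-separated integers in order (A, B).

Step 1: empty(B) -> (A=0 B=0)
Step 2: fill(B) -> (A=0 B=5)
Step 3: fill(A) -> (A=4 B=5)
Step 4: empty(B) -> (A=4 B=0)
Step 5: empty(A) -> (A=0 B=0)
Step 6: fill(B) -> (A=0 B=5)
Step 7: empty(B) -> (A=0 B=0)
Step 8: fill(B) -> (A=0 B=5)

Answer: 0 5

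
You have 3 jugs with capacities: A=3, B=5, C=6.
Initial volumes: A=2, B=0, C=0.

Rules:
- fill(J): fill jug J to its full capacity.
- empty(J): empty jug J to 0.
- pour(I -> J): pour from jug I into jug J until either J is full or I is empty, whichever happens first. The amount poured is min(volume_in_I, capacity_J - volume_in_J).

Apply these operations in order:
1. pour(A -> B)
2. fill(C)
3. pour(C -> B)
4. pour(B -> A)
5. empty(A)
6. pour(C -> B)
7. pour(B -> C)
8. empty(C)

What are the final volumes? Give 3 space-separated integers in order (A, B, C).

Step 1: pour(A -> B) -> (A=0 B=2 C=0)
Step 2: fill(C) -> (A=0 B=2 C=6)
Step 3: pour(C -> B) -> (A=0 B=5 C=3)
Step 4: pour(B -> A) -> (A=3 B=2 C=3)
Step 5: empty(A) -> (A=0 B=2 C=3)
Step 6: pour(C -> B) -> (A=0 B=5 C=0)
Step 7: pour(B -> C) -> (A=0 B=0 C=5)
Step 8: empty(C) -> (A=0 B=0 C=0)

Answer: 0 0 0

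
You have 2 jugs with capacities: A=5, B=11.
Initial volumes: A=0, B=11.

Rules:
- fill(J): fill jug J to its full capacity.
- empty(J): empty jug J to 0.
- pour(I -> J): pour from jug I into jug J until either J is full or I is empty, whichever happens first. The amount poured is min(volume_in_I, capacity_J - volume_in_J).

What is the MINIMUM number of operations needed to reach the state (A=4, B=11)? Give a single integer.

Answer: 7

Derivation:
BFS from (A=0, B=11). One shortest path:
  1. fill(A) -> (A=5 B=11)
  2. empty(B) -> (A=5 B=0)
  3. pour(A -> B) -> (A=0 B=5)
  4. fill(A) -> (A=5 B=5)
  5. pour(A -> B) -> (A=0 B=10)
  6. fill(A) -> (A=5 B=10)
  7. pour(A -> B) -> (A=4 B=11)
Reached target in 7 moves.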